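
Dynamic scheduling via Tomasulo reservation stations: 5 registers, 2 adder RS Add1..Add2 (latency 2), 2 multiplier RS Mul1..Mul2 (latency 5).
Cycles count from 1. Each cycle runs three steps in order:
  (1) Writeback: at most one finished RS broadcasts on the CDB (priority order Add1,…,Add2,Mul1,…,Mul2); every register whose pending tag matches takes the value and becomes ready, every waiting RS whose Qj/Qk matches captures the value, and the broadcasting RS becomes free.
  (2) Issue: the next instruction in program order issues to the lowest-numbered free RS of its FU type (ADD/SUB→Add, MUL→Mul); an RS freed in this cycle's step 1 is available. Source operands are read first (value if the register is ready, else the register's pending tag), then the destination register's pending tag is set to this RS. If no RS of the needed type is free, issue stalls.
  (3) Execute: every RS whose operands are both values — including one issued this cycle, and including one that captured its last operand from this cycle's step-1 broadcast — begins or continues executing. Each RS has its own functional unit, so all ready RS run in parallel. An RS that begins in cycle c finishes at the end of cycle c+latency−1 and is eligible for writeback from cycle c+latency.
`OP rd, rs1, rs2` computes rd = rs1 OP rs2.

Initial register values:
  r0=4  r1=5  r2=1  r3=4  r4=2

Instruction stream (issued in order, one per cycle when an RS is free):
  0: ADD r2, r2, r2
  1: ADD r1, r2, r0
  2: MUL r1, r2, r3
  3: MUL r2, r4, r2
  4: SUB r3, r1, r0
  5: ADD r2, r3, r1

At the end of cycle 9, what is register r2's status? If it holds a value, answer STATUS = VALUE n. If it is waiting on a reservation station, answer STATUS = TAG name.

STATUS = TAG Add2

cycle 1: issue ADD r2<-Add1 // r0:4,r1:5,r2:Add1,r3:4,r4:2
cycle 2: issue ADD r1<-Add2 // r0:4,r1:Add2,r2:Add1,r3:4,r4:2
cycle 3: CDB Add1=2; issue MUL r1<-Mul1 // r0:4,r1:Mul1,r2:2,r3:4,r4:2
cycle 4: issue MUL r2<-Mul2 // r0:4,r1:Mul1,r2:Mul2,r3:4,r4:2
cycle 5: CDB Add2=6; issue SUB r3<-Add1 // r0:4,r1:Mul1,r2:Mul2,r3:Add1,r4:2
cycle 6: issue ADD r2<-Add2 // r0:4,r1:Mul1,r2:Add2,r3:Add1,r4:2
cycle 7: - // r0:4,r1:Mul1,r2:Add2,r3:Add1,r4:2
cycle 8: CDB Mul1=8 // r0:4,r1:8,r2:Add2,r3:Add1,r4:2
cycle 9: CDB Mul2=4 // r0:4,r1:8,r2:Add2,r3:Add1,r4:2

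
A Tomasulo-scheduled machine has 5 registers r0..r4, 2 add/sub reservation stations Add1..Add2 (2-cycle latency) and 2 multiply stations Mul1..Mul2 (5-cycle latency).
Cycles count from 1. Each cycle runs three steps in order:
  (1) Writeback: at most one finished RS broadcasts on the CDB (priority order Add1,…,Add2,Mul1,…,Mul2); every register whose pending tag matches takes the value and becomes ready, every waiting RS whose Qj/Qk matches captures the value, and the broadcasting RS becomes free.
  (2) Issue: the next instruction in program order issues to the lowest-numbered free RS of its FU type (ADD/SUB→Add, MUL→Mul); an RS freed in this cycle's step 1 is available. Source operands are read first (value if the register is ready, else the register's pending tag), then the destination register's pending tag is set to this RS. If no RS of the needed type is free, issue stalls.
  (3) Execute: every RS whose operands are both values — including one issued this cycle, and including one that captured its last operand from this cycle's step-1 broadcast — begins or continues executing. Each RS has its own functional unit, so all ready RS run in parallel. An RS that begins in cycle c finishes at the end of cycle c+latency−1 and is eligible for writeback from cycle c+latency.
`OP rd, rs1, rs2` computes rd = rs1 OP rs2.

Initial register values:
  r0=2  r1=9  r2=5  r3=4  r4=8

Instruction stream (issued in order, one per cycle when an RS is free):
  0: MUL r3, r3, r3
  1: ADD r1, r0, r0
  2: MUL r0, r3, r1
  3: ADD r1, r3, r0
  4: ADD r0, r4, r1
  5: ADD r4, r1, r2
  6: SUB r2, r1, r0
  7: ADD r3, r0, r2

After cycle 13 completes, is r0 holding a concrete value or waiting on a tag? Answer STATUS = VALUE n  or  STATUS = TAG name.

STATUS = TAG Add2

c1: issue MUL r3<-Mul1 | r0:2,r1:9,r2:5,r3:Mul1,r4:8
c2: issue ADD r1<-Add1 | r0:2,r1:Add1,r2:5,r3:Mul1,r4:8
c3: issue MUL r0<-Mul2 | r0:Mul2,r1:Add1,r2:5,r3:Mul1,r4:8
c4: CDB Add1=4; issue ADD r1<-Add1 | r0:Mul2,r1:Add1,r2:5,r3:Mul1,r4:8
c5: issue ADD r0<-Add2 | r0:Add2,r1:Add1,r2:5,r3:Mul1,r4:8
c6: CDB Mul1=16; stall | r0:Add2,r1:Add1,r2:5,r3:16,r4:8
c7: stall | r0:Add2,r1:Add1,r2:5,r3:16,r4:8
c8: stall | r0:Add2,r1:Add1,r2:5,r3:16,r4:8
c9: stall | r0:Add2,r1:Add1,r2:5,r3:16,r4:8
c10: stall | r0:Add2,r1:Add1,r2:5,r3:16,r4:8
c11: CDB Mul2=64; stall | r0:Add2,r1:Add1,r2:5,r3:16,r4:8
c12: stall | r0:Add2,r1:Add1,r2:5,r3:16,r4:8
c13: CDB Add1=80; issue ADD r4<-Add1 | r0:Add2,r1:80,r2:5,r3:16,r4:Add1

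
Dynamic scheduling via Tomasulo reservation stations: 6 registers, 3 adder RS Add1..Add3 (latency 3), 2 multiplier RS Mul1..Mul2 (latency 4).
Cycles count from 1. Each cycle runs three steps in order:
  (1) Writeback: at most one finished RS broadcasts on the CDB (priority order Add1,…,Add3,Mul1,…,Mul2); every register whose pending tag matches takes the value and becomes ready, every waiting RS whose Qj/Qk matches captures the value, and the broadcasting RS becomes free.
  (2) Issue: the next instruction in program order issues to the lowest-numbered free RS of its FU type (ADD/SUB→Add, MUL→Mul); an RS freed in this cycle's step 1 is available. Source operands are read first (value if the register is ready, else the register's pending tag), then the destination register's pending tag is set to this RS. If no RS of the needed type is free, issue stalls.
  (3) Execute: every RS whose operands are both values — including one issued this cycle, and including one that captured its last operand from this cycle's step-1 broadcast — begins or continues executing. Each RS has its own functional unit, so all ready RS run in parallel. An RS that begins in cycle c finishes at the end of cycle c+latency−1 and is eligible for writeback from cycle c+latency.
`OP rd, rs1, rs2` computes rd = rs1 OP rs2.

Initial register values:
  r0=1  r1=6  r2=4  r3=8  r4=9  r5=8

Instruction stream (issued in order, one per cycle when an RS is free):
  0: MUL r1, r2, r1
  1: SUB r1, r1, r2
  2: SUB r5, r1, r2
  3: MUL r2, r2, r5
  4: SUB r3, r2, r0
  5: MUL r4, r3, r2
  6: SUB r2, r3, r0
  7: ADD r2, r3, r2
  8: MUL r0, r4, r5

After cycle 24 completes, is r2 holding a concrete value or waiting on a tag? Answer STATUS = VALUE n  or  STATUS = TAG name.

STATUS = VALUE 125

  c1: issue MUL r1<-Mul1  regs: r0:1,r1:Mul1,r2:4,r3:8,r4:9,r5:8
  c2: issue SUB r1<-Add1  regs: r0:1,r1:Add1,r2:4,r3:8,r4:9,r5:8
  c3: issue SUB r5<-Add2  regs: r0:1,r1:Add1,r2:4,r3:8,r4:9,r5:Add2
  c4: issue MUL r2<-Mul2  regs: r0:1,r1:Add1,r2:Mul2,r3:8,r4:9,r5:Add2
  c5: CDB Mul1=24; issue SUB r3<-Add3  regs: r0:1,r1:Add1,r2:Mul2,r3:Add3,r4:9,r5:Add2
  c6: issue MUL r4<-Mul1  regs: r0:1,r1:Add1,r2:Mul2,r3:Add3,r4:Mul1,r5:Add2
  c7: stall  regs: r0:1,r1:Add1,r2:Mul2,r3:Add3,r4:Mul1,r5:Add2
  c8: CDB Add1=20; issue SUB r2<-Add1  regs: r0:1,r1:20,r2:Add1,r3:Add3,r4:Mul1,r5:Add2
  c9: stall  regs: r0:1,r1:20,r2:Add1,r3:Add3,r4:Mul1,r5:Add2
  c10: stall  regs: r0:1,r1:20,r2:Add1,r3:Add3,r4:Mul1,r5:Add2
  c11: CDB Add2=16; issue ADD r2<-Add2  regs: r0:1,r1:20,r2:Add2,r3:Add3,r4:Mul1,r5:16
  c12: stall  regs: r0:1,r1:20,r2:Add2,r3:Add3,r4:Mul1,r5:16
  c13: stall  regs: r0:1,r1:20,r2:Add2,r3:Add3,r4:Mul1,r5:16
  c14: stall  regs: r0:1,r1:20,r2:Add2,r3:Add3,r4:Mul1,r5:16
  c15: CDB Mul2=64; issue MUL r0<-Mul2  regs: r0:Mul2,r1:20,r2:Add2,r3:Add3,r4:Mul1,r5:16
  c16: -  regs: r0:Mul2,r1:20,r2:Add2,r3:Add3,r4:Mul1,r5:16
  c17: -  regs: r0:Mul2,r1:20,r2:Add2,r3:Add3,r4:Mul1,r5:16
  c18: CDB Add3=63  regs: r0:Mul2,r1:20,r2:Add2,r3:63,r4:Mul1,r5:16
  c19: -  regs: r0:Mul2,r1:20,r2:Add2,r3:63,r4:Mul1,r5:16
  c20: -  regs: r0:Mul2,r1:20,r2:Add2,r3:63,r4:Mul1,r5:16
  c21: CDB Add1=62  regs: r0:Mul2,r1:20,r2:Add2,r3:63,r4:Mul1,r5:16
  c22: CDB Mul1=4032  regs: r0:Mul2,r1:20,r2:Add2,r3:63,r4:4032,r5:16
  c23: -  regs: r0:Mul2,r1:20,r2:Add2,r3:63,r4:4032,r5:16
  c24: CDB Add2=125  regs: r0:Mul2,r1:20,r2:125,r3:63,r4:4032,r5:16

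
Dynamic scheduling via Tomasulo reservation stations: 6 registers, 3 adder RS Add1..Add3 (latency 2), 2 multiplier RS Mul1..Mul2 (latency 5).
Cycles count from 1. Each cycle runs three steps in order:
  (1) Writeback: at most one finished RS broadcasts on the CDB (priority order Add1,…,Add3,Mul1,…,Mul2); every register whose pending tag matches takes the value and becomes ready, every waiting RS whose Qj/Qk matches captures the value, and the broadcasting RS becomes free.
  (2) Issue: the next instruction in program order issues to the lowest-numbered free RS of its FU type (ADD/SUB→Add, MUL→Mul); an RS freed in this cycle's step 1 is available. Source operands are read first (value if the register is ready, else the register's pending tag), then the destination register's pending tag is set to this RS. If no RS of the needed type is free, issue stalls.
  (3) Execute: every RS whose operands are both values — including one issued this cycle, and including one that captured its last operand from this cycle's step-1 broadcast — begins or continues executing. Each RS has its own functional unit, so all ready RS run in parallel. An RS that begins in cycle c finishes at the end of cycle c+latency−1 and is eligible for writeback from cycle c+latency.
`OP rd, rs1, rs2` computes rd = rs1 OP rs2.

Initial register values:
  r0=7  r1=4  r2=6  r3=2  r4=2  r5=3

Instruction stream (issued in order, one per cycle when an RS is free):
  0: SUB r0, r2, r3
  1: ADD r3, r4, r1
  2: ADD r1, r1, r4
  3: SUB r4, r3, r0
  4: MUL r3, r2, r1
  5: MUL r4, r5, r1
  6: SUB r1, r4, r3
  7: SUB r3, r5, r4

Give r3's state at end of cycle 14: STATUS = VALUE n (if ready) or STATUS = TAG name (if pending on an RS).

  c1: issue SUB r0<-Add1  regs: r0:Add1,r1:4,r2:6,r3:2,r4:2,r5:3
  c2: issue ADD r3<-Add2  regs: r0:Add1,r1:4,r2:6,r3:Add2,r4:2,r5:3
  c3: CDB Add1=4; issue ADD r1<-Add1  regs: r0:4,r1:Add1,r2:6,r3:Add2,r4:2,r5:3
  c4: CDB Add2=6; issue SUB r4<-Add2  regs: r0:4,r1:Add1,r2:6,r3:6,r4:Add2,r5:3
  c5: CDB Add1=6; issue MUL r3<-Mul1  regs: r0:4,r1:6,r2:6,r3:Mul1,r4:Add2,r5:3
  c6: CDB Add2=2; issue MUL r4<-Mul2  regs: r0:4,r1:6,r2:6,r3:Mul1,r4:Mul2,r5:3
  c7: issue SUB r1<-Add1  regs: r0:4,r1:Add1,r2:6,r3:Mul1,r4:Mul2,r5:3
  c8: issue SUB r3<-Add2  regs: r0:4,r1:Add1,r2:6,r3:Add2,r4:Mul2,r5:3
  c9: -  regs: r0:4,r1:Add1,r2:6,r3:Add2,r4:Mul2,r5:3
  c10: CDB Mul1=36  regs: r0:4,r1:Add1,r2:6,r3:Add2,r4:Mul2,r5:3
  c11: CDB Mul2=18  regs: r0:4,r1:Add1,r2:6,r3:Add2,r4:18,r5:3
  c12: -  regs: r0:4,r1:Add1,r2:6,r3:Add2,r4:18,r5:3
  c13: CDB Add1=-18  regs: r0:4,r1:-18,r2:6,r3:Add2,r4:18,r5:3
  c14: CDB Add2=-15  regs: r0:4,r1:-18,r2:6,r3:-15,r4:18,r5:3

STATUS = VALUE -15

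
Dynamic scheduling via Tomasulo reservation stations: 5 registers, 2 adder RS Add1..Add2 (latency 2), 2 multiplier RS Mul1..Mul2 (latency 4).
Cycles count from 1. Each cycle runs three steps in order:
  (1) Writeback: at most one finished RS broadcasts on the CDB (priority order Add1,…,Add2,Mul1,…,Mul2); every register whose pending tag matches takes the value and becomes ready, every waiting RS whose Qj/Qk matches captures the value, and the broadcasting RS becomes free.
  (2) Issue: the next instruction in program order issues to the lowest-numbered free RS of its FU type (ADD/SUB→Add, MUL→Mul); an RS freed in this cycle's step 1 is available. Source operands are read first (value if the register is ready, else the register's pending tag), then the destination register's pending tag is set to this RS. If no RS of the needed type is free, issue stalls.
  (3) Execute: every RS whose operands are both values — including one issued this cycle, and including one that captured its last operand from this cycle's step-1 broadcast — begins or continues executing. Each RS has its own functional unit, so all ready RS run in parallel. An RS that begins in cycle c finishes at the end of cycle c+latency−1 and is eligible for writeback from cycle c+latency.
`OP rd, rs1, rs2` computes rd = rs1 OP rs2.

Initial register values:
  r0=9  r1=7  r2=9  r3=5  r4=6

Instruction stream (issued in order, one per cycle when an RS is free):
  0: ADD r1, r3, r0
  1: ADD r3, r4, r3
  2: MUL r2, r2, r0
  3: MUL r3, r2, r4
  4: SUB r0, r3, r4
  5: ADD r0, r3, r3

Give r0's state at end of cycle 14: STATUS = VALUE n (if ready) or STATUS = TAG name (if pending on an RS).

STATUS = VALUE 972

c1: issue ADD r1<-Add1 | r0:9,r1:Add1,r2:9,r3:5,r4:6
c2: issue ADD r3<-Add2 | r0:9,r1:Add1,r2:9,r3:Add2,r4:6
c3: CDB Add1=14; issue MUL r2<-Mul1 | r0:9,r1:14,r2:Mul1,r3:Add2,r4:6
c4: CDB Add2=11; issue MUL r3<-Mul2 | r0:9,r1:14,r2:Mul1,r3:Mul2,r4:6
c5: issue SUB r0<-Add1 | r0:Add1,r1:14,r2:Mul1,r3:Mul2,r4:6
c6: issue ADD r0<-Add2 | r0:Add2,r1:14,r2:Mul1,r3:Mul2,r4:6
c7: CDB Mul1=81 | r0:Add2,r1:14,r2:81,r3:Mul2,r4:6
c8: - | r0:Add2,r1:14,r2:81,r3:Mul2,r4:6
c9: - | r0:Add2,r1:14,r2:81,r3:Mul2,r4:6
c10: - | r0:Add2,r1:14,r2:81,r3:Mul2,r4:6
c11: CDB Mul2=486 | r0:Add2,r1:14,r2:81,r3:486,r4:6
c12: - | r0:Add2,r1:14,r2:81,r3:486,r4:6
c13: CDB Add1=480 | r0:Add2,r1:14,r2:81,r3:486,r4:6
c14: CDB Add2=972 | r0:972,r1:14,r2:81,r3:486,r4:6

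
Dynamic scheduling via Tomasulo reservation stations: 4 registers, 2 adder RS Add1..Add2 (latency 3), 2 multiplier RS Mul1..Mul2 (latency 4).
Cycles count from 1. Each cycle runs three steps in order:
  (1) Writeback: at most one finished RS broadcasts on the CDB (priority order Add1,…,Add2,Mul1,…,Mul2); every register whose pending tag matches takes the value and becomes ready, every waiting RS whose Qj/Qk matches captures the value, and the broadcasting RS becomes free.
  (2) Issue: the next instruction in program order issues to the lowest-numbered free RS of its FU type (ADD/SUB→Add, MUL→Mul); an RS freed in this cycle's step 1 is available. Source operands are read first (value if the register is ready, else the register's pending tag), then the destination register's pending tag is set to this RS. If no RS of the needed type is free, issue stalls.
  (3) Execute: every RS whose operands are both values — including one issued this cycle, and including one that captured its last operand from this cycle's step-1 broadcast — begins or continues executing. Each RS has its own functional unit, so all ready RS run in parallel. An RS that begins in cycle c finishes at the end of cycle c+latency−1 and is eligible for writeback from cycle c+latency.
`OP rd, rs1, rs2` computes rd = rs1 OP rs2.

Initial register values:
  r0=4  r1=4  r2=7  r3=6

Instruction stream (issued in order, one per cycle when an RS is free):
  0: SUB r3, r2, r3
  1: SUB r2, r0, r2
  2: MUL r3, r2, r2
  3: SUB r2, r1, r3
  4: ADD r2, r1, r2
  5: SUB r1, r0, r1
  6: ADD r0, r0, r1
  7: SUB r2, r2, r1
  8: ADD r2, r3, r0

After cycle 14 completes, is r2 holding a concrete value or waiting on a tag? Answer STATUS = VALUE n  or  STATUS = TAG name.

STATUS = TAG Add2

cycle 1: issue SUB r3<-Add1 // r0:4,r1:4,r2:7,r3:Add1
cycle 2: issue SUB r2<-Add2 // r0:4,r1:4,r2:Add2,r3:Add1
cycle 3: issue MUL r3<-Mul1 // r0:4,r1:4,r2:Add2,r3:Mul1
cycle 4: CDB Add1=1; issue SUB r2<-Add1 // r0:4,r1:4,r2:Add1,r3:Mul1
cycle 5: CDB Add2=-3; issue ADD r2<-Add2 // r0:4,r1:4,r2:Add2,r3:Mul1
cycle 6: stall // r0:4,r1:4,r2:Add2,r3:Mul1
cycle 7: stall // r0:4,r1:4,r2:Add2,r3:Mul1
cycle 8: stall // r0:4,r1:4,r2:Add2,r3:Mul1
cycle 9: CDB Mul1=9; stall // r0:4,r1:4,r2:Add2,r3:9
cycle 10: stall // r0:4,r1:4,r2:Add2,r3:9
cycle 11: stall // r0:4,r1:4,r2:Add2,r3:9
cycle 12: CDB Add1=-5; issue SUB r1<-Add1 // r0:4,r1:Add1,r2:Add2,r3:9
cycle 13: stall // r0:4,r1:Add1,r2:Add2,r3:9
cycle 14: stall // r0:4,r1:Add1,r2:Add2,r3:9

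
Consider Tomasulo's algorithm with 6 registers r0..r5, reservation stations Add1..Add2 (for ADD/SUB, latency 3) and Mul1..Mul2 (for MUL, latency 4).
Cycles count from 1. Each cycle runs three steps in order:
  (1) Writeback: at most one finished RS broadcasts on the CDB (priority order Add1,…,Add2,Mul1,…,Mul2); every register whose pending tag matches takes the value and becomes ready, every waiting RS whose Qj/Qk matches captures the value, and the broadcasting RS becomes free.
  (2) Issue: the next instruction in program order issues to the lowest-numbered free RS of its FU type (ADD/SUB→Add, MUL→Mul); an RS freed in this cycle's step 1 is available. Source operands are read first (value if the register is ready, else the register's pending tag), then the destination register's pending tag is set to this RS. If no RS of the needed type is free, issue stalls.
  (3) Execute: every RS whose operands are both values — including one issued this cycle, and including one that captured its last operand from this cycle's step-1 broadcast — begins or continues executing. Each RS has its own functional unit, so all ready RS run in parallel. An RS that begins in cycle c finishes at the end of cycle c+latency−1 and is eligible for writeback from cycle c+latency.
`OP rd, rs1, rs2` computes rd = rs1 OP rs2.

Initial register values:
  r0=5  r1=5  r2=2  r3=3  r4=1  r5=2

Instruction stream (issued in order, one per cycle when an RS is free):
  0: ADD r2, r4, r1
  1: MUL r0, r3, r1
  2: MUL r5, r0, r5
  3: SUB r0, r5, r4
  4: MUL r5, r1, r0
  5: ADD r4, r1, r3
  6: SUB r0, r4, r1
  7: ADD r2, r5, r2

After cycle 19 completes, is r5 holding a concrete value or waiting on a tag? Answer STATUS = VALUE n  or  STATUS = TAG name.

  c1: issue ADD r2<-Add1  regs: r0:5,r1:5,r2:Add1,r3:3,r4:1,r5:2
  c2: issue MUL r0<-Mul1  regs: r0:Mul1,r1:5,r2:Add1,r3:3,r4:1,r5:2
  c3: issue MUL r5<-Mul2  regs: r0:Mul1,r1:5,r2:Add1,r3:3,r4:1,r5:Mul2
  c4: CDB Add1=6; issue SUB r0<-Add1  regs: r0:Add1,r1:5,r2:6,r3:3,r4:1,r5:Mul2
  c5: stall  regs: r0:Add1,r1:5,r2:6,r3:3,r4:1,r5:Mul2
  c6: CDB Mul1=15; issue MUL r5<-Mul1  regs: r0:Add1,r1:5,r2:6,r3:3,r4:1,r5:Mul1
  c7: issue ADD r4<-Add2  regs: r0:Add1,r1:5,r2:6,r3:3,r4:Add2,r5:Mul1
  c8: stall  regs: r0:Add1,r1:5,r2:6,r3:3,r4:Add2,r5:Mul1
  c9: stall  regs: r0:Add1,r1:5,r2:6,r3:3,r4:Add2,r5:Mul1
  c10: CDB Add2=8; issue SUB r0<-Add2  regs: r0:Add2,r1:5,r2:6,r3:3,r4:8,r5:Mul1
  c11: CDB Mul2=30; stall  regs: r0:Add2,r1:5,r2:6,r3:3,r4:8,r5:Mul1
  c12: stall  regs: r0:Add2,r1:5,r2:6,r3:3,r4:8,r5:Mul1
  c13: CDB Add2=3; issue ADD r2<-Add2  regs: r0:3,r1:5,r2:Add2,r3:3,r4:8,r5:Mul1
  c14: CDB Add1=29  regs: r0:3,r1:5,r2:Add2,r3:3,r4:8,r5:Mul1
  c15: -  regs: r0:3,r1:5,r2:Add2,r3:3,r4:8,r5:Mul1
  c16: -  regs: r0:3,r1:5,r2:Add2,r3:3,r4:8,r5:Mul1
  c17: -  regs: r0:3,r1:5,r2:Add2,r3:3,r4:8,r5:Mul1
  c18: CDB Mul1=145  regs: r0:3,r1:5,r2:Add2,r3:3,r4:8,r5:145
  c19: -  regs: r0:3,r1:5,r2:Add2,r3:3,r4:8,r5:145

STATUS = VALUE 145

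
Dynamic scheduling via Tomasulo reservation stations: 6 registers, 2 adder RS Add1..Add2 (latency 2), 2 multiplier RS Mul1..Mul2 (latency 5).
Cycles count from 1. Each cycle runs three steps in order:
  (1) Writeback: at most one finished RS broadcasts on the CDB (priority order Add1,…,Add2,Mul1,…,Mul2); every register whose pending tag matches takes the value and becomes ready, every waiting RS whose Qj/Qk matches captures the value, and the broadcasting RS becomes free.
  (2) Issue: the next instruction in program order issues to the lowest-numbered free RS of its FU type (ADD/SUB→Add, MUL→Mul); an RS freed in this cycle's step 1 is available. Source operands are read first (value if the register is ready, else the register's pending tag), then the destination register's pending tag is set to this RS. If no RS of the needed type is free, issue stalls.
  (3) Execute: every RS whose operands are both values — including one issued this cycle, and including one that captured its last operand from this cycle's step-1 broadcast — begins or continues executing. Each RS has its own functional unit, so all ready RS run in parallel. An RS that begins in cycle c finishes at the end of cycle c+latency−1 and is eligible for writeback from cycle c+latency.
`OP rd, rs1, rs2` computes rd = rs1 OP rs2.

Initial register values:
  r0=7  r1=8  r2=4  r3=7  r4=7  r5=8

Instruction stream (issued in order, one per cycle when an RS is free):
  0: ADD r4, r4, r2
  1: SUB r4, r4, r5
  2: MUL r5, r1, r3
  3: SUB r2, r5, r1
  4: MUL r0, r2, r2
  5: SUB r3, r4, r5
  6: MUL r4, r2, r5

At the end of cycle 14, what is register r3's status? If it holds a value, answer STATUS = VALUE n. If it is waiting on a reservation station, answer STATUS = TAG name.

  c1: issue ADD r4<-Add1  regs: r0:7,r1:8,r2:4,r3:7,r4:Add1,r5:8
  c2: issue SUB r4<-Add2  regs: r0:7,r1:8,r2:4,r3:7,r4:Add2,r5:8
  c3: CDB Add1=11; issue MUL r5<-Mul1  regs: r0:7,r1:8,r2:4,r3:7,r4:Add2,r5:Mul1
  c4: issue SUB r2<-Add1  regs: r0:7,r1:8,r2:Add1,r3:7,r4:Add2,r5:Mul1
  c5: CDB Add2=3; issue MUL r0<-Mul2  regs: r0:Mul2,r1:8,r2:Add1,r3:7,r4:3,r5:Mul1
  c6: issue SUB r3<-Add2  regs: r0:Mul2,r1:8,r2:Add1,r3:Add2,r4:3,r5:Mul1
  c7: stall  regs: r0:Mul2,r1:8,r2:Add1,r3:Add2,r4:3,r5:Mul1
  c8: CDB Mul1=56; issue MUL r4<-Mul1  regs: r0:Mul2,r1:8,r2:Add1,r3:Add2,r4:Mul1,r5:56
  c9: -  regs: r0:Mul2,r1:8,r2:Add1,r3:Add2,r4:Mul1,r5:56
  c10: CDB Add1=48  regs: r0:Mul2,r1:8,r2:48,r3:Add2,r4:Mul1,r5:56
  c11: CDB Add2=-53  regs: r0:Mul2,r1:8,r2:48,r3:-53,r4:Mul1,r5:56
  c12: -  regs: r0:Mul2,r1:8,r2:48,r3:-53,r4:Mul1,r5:56
  c13: -  regs: r0:Mul2,r1:8,r2:48,r3:-53,r4:Mul1,r5:56
  c14: -  regs: r0:Mul2,r1:8,r2:48,r3:-53,r4:Mul1,r5:56

STATUS = VALUE -53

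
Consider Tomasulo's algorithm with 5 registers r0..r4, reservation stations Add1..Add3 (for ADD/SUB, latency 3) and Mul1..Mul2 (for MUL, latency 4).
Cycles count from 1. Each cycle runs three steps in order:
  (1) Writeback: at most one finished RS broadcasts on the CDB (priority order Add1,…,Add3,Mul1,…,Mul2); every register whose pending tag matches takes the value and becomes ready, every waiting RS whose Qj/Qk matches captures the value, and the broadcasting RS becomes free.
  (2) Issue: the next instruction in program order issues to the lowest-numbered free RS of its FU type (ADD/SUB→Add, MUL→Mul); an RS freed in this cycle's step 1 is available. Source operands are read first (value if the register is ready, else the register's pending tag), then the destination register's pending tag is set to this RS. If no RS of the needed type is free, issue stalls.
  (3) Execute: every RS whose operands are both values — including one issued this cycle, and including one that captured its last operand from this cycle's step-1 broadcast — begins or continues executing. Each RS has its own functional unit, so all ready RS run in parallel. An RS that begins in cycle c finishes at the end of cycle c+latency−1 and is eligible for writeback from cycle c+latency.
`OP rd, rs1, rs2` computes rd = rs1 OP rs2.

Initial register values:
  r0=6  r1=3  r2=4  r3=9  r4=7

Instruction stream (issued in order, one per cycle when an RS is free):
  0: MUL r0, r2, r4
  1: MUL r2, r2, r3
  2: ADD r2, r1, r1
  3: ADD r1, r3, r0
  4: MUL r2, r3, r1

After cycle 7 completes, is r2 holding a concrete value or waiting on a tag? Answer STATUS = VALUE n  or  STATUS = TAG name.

STATUS = TAG Mul1

  c1: issue MUL r0<-Mul1  regs: r0:Mul1,r1:3,r2:4,r3:9,r4:7
  c2: issue MUL r2<-Mul2  regs: r0:Mul1,r1:3,r2:Mul2,r3:9,r4:7
  c3: issue ADD r2<-Add1  regs: r0:Mul1,r1:3,r2:Add1,r3:9,r4:7
  c4: issue ADD r1<-Add2  regs: r0:Mul1,r1:Add2,r2:Add1,r3:9,r4:7
  c5: CDB Mul1=28; issue MUL r2<-Mul1  regs: r0:28,r1:Add2,r2:Mul1,r3:9,r4:7
  c6: CDB Add1=6  regs: r0:28,r1:Add2,r2:Mul1,r3:9,r4:7
  c7: CDB Mul2=36  regs: r0:28,r1:Add2,r2:Mul1,r3:9,r4:7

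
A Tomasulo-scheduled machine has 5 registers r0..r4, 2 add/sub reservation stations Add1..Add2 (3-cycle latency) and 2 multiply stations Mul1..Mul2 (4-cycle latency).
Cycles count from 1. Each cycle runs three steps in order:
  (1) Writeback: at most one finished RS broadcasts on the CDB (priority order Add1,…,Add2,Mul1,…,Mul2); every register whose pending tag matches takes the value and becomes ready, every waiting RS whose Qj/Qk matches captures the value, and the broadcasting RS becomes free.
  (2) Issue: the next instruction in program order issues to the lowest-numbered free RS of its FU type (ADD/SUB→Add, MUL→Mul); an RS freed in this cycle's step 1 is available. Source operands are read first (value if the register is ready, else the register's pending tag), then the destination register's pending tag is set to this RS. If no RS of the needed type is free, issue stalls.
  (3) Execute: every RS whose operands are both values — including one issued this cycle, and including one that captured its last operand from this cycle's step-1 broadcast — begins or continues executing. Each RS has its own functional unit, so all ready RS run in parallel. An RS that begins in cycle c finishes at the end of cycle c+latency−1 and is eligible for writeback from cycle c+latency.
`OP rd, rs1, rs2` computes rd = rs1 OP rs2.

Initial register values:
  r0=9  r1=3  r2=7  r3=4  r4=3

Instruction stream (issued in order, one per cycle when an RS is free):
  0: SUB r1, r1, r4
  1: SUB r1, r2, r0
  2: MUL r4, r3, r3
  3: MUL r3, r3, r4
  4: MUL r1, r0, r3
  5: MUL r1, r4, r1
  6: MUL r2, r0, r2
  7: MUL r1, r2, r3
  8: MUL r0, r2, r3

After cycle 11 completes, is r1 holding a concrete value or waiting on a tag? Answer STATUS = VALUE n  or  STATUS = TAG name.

cycle 1: issue SUB r1<-Add1 // r0:9,r1:Add1,r2:7,r3:4,r4:3
cycle 2: issue SUB r1<-Add2 // r0:9,r1:Add2,r2:7,r3:4,r4:3
cycle 3: issue MUL r4<-Mul1 // r0:9,r1:Add2,r2:7,r3:4,r4:Mul1
cycle 4: CDB Add1=0; issue MUL r3<-Mul2 // r0:9,r1:Add2,r2:7,r3:Mul2,r4:Mul1
cycle 5: CDB Add2=-2; stall // r0:9,r1:-2,r2:7,r3:Mul2,r4:Mul1
cycle 6: stall // r0:9,r1:-2,r2:7,r3:Mul2,r4:Mul1
cycle 7: CDB Mul1=16; issue MUL r1<-Mul1 // r0:9,r1:Mul1,r2:7,r3:Mul2,r4:16
cycle 8: stall // r0:9,r1:Mul1,r2:7,r3:Mul2,r4:16
cycle 9: stall // r0:9,r1:Mul1,r2:7,r3:Mul2,r4:16
cycle 10: stall // r0:9,r1:Mul1,r2:7,r3:Mul2,r4:16
cycle 11: CDB Mul2=64; issue MUL r1<-Mul2 // r0:9,r1:Mul2,r2:7,r3:64,r4:16

STATUS = TAG Mul2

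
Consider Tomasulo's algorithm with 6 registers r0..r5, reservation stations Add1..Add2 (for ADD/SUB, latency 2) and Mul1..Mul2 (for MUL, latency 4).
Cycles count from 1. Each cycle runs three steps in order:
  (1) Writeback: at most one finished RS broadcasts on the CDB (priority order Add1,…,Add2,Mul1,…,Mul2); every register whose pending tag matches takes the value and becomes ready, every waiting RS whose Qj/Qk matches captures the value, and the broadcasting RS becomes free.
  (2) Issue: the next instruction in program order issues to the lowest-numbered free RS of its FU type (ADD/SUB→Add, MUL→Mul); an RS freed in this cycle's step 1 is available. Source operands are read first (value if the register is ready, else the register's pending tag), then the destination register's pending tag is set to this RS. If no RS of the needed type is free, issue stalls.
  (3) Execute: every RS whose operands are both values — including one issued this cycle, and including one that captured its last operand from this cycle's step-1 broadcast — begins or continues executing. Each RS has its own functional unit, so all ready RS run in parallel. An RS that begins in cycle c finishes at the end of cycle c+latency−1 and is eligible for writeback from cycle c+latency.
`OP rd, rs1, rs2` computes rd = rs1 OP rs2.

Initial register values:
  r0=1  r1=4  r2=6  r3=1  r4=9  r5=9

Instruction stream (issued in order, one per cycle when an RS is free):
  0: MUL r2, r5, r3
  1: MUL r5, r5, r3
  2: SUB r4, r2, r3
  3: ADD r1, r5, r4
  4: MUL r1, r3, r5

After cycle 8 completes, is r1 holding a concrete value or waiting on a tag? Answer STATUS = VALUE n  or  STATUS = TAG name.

STATUS = TAG Mul1

  c1: issue MUL r2<-Mul1  regs: r0:1,r1:4,r2:Mul1,r3:1,r4:9,r5:9
  c2: issue MUL r5<-Mul2  regs: r0:1,r1:4,r2:Mul1,r3:1,r4:9,r5:Mul2
  c3: issue SUB r4<-Add1  regs: r0:1,r1:4,r2:Mul1,r3:1,r4:Add1,r5:Mul2
  c4: issue ADD r1<-Add2  regs: r0:1,r1:Add2,r2:Mul1,r3:1,r4:Add1,r5:Mul2
  c5: CDB Mul1=9; issue MUL r1<-Mul1  regs: r0:1,r1:Mul1,r2:9,r3:1,r4:Add1,r5:Mul2
  c6: CDB Mul2=9  regs: r0:1,r1:Mul1,r2:9,r3:1,r4:Add1,r5:9
  c7: CDB Add1=8  regs: r0:1,r1:Mul1,r2:9,r3:1,r4:8,r5:9
  c8: -  regs: r0:1,r1:Mul1,r2:9,r3:1,r4:8,r5:9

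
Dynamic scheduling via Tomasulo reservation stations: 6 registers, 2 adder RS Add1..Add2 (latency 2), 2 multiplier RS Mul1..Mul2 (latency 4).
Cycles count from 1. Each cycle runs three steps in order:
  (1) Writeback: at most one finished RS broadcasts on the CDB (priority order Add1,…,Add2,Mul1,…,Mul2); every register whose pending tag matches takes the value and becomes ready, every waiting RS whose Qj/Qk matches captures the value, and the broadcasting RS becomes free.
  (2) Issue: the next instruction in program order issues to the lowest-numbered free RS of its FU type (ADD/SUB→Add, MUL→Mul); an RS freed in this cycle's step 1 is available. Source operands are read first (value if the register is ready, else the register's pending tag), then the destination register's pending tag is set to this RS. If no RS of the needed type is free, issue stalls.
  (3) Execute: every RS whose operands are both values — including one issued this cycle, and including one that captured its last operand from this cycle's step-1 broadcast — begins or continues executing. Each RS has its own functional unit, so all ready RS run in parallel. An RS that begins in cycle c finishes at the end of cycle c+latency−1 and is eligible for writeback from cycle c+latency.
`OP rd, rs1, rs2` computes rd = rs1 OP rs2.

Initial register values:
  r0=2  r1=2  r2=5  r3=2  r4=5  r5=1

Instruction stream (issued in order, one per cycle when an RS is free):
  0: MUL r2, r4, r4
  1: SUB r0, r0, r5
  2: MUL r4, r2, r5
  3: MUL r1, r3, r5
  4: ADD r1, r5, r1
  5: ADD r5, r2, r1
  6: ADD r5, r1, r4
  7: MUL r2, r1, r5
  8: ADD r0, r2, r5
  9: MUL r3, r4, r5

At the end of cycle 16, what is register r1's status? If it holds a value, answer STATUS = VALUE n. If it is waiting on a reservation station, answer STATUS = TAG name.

STATUS = VALUE 3

cycle 1: issue MUL r2<-Mul1 // r0:2,r1:2,r2:Mul1,r3:2,r4:5,r5:1
cycle 2: issue SUB r0<-Add1 // r0:Add1,r1:2,r2:Mul1,r3:2,r4:5,r5:1
cycle 3: issue MUL r4<-Mul2 // r0:Add1,r1:2,r2:Mul1,r3:2,r4:Mul2,r5:1
cycle 4: CDB Add1=1; stall // r0:1,r1:2,r2:Mul1,r3:2,r4:Mul2,r5:1
cycle 5: CDB Mul1=25; issue MUL r1<-Mul1 // r0:1,r1:Mul1,r2:25,r3:2,r4:Mul2,r5:1
cycle 6: issue ADD r1<-Add1 // r0:1,r1:Add1,r2:25,r3:2,r4:Mul2,r5:1
cycle 7: issue ADD r5<-Add2 // r0:1,r1:Add1,r2:25,r3:2,r4:Mul2,r5:Add2
cycle 8: stall // r0:1,r1:Add1,r2:25,r3:2,r4:Mul2,r5:Add2
cycle 9: CDB Mul1=2; stall // r0:1,r1:Add1,r2:25,r3:2,r4:Mul2,r5:Add2
cycle 10: CDB Mul2=25; stall // r0:1,r1:Add1,r2:25,r3:2,r4:25,r5:Add2
cycle 11: CDB Add1=3; issue ADD r5<-Add1 // r0:1,r1:3,r2:25,r3:2,r4:25,r5:Add1
cycle 12: issue MUL r2<-Mul1 // r0:1,r1:3,r2:Mul1,r3:2,r4:25,r5:Add1
cycle 13: CDB Add1=28; issue ADD r0<-Add1 // r0:Add1,r1:3,r2:Mul1,r3:2,r4:25,r5:28
cycle 14: CDB Add2=28; issue MUL r3<-Mul2 // r0:Add1,r1:3,r2:Mul1,r3:Mul2,r4:25,r5:28
cycle 15: - // r0:Add1,r1:3,r2:Mul1,r3:Mul2,r4:25,r5:28
cycle 16: - // r0:Add1,r1:3,r2:Mul1,r3:Mul2,r4:25,r5:28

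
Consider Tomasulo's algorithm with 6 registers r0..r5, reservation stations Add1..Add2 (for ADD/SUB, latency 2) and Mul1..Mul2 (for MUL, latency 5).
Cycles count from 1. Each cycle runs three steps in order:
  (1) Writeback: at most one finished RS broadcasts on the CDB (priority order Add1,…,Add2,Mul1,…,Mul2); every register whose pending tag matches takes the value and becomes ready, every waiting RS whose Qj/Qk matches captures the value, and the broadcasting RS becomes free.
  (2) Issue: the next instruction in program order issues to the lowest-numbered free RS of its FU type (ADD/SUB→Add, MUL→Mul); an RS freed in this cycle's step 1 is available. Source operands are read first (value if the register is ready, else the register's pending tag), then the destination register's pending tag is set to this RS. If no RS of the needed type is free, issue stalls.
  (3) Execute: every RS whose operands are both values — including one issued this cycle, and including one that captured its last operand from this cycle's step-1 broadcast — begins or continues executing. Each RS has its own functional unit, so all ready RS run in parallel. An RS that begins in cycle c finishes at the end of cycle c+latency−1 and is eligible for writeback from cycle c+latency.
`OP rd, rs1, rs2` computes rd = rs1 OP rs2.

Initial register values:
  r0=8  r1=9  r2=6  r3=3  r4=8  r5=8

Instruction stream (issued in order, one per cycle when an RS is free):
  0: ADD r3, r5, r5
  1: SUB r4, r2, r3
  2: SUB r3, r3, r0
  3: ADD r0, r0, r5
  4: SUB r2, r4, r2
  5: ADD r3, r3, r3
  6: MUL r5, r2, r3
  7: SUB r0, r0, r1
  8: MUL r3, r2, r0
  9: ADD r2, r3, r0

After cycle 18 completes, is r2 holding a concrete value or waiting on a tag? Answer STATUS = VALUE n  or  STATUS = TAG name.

c1: issue ADD r3<-Add1 | r0:8,r1:9,r2:6,r3:Add1,r4:8,r5:8
c2: issue SUB r4<-Add2 | r0:8,r1:9,r2:6,r3:Add1,r4:Add2,r5:8
c3: CDB Add1=16; issue SUB r3<-Add1 | r0:8,r1:9,r2:6,r3:Add1,r4:Add2,r5:8
c4: stall | r0:8,r1:9,r2:6,r3:Add1,r4:Add2,r5:8
c5: CDB Add1=8; issue ADD r0<-Add1 | r0:Add1,r1:9,r2:6,r3:8,r4:Add2,r5:8
c6: CDB Add2=-10; issue SUB r2<-Add2 | r0:Add1,r1:9,r2:Add2,r3:8,r4:-10,r5:8
c7: CDB Add1=16; issue ADD r3<-Add1 | r0:16,r1:9,r2:Add2,r3:Add1,r4:-10,r5:8
c8: CDB Add2=-16; issue MUL r5<-Mul1 | r0:16,r1:9,r2:-16,r3:Add1,r4:-10,r5:Mul1
c9: CDB Add1=16; issue SUB r0<-Add1 | r0:Add1,r1:9,r2:-16,r3:16,r4:-10,r5:Mul1
c10: issue MUL r3<-Mul2 | r0:Add1,r1:9,r2:-16,r3:Mul2,r4:-10,r5:Mul1
c11: CDB Add1=7; issue ADD r2<-Add1 | r0:7,r1:9,r2:Add1,r3:Mul2,r4:-10,r5:Mul1
c12: - | r0:7,r1:9,r2:Add1,r3:Mul2,r4:-10,r5:Mul1
c13: - | r0:7,r1:9,r2:Add1,r3:Mul2,r4:-10,r5:Mul1
c14: CDB Mul1=-256 | r0:7,r1:9,r2:Add1,r3:Mul2,r4:-10,r5:-256
c15: - | r0:7,r1:9,r2:Add1,r3:Mul2,r4:-10,r5:-256
c16: CDB Mul2=-112 | r0:7,r1:9,r2:Add1,r3:-112,r4:-10,r5:-256
c17: - | r0:7,r1:9,r2:Add1,r3:-112,r4:-10,r5:-256
c18: CDB Add1=-105 | r0:7,r1:9,r2:-105,r3:-112,r4:-10,r5:-256

STATUS = VALUE -105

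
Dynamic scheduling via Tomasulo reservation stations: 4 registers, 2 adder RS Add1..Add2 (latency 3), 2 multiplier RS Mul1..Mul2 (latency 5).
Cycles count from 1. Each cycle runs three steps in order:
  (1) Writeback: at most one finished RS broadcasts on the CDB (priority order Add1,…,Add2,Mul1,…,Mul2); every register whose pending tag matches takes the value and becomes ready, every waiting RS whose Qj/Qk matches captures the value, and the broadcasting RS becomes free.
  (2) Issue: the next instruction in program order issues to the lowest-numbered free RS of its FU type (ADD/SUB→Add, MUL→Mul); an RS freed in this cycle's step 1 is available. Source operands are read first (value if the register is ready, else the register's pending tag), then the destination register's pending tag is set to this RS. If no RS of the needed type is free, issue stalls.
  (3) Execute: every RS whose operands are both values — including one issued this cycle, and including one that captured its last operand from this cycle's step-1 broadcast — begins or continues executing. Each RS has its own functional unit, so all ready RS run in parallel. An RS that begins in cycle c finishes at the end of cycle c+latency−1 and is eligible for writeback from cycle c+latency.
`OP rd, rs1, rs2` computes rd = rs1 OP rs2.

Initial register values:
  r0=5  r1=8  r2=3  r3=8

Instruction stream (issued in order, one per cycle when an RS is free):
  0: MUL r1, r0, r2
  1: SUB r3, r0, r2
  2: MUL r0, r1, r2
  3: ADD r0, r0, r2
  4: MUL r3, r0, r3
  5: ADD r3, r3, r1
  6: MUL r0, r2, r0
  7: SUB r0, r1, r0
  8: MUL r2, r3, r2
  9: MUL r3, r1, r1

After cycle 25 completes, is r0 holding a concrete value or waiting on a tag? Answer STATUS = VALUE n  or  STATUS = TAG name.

STATUS = VALUE -129

cycle 1: issue MUL r1<-Mul1 // r0:5,r1:Mul1,r2:3,r3:8
cycle 2: issue SUB r3<-Add1 // r0:5,r1:Mul1,r2:3,r3:Add1
cycle 3: issue MUL r0<-Mul2 // r0:Mul2,r1:Mul1,r2:3,r3:Add1
cycle 4: issue ADD r0<-Add2 // r0:Add2,r1:Mul1,r2:3,r3:Add1
cycle 5: CDB Add1=2; stall // r0:Add2,r1:Mul1,r2:3,r3:2
cycle 6: CDB Mul1=15; issue MUL r3<-Mul1 // r0:Add2,r1:15,r2:3,r3:Mul1
cycle 7: issue ADD r3<-Add1 // r0:Add2,r1:15,r2:3,r3:Add1
cycle 8: stall // r0:Add2,r1:15,r2:3,r3:Add1
cycle 9: stall // r0:Add2,r1:15,r2:3,r3:Add1
cycle 10: stall // r0:Add2,r1:15,r2:3,r3:Add1
cycle 11: CDB Mul2=45; issue MUL r0<-Mul2 // r0:Mul2,r1:15,r2:3,r3:Add1
cycle 12: stall // r0:Mul2,r1:15,r2:3,r3:Add1
cycle 13: stall // r0:Mul2,r1:15,r2:3,r3:Add1
cycle 14: CDB Add2=48; issue SUB r0<-Add2 // r0:Add2,r1:15,r2:3,r3:Add1
cycle 15: stall // r0:Add2,r1:15,r2:3,r3:Add1
cycle 16: stall // r0:Add2,r1:15,r2:3,r3:Add1
cycle 17: stall // r0:Add2,r1:15,r2:3,r3:Add1
cycle 18: stall // r0:Add2,r1:15,r2:3,r3:Add1
cycle 19: CDB Mul1=96; issue MUL r2<-Mul1 // r0:Add2,r1:15,r2:Mul1,r3:Add1
cycle 20: CDB Mul2=144; issue MUL r3<-Mul2 // r0:Add2,r1:15,r2:Mul1,r3:Mul2
cycle 21: - // r0:Add2,r1:15,r2:Mul1,r3:Mul2
cycle 22: CDB Add1=111 // r0:Add2,r1:15,r2:Mul1,r3:Mul2
cycle 23: CDB Add2=-129 // r0:-129,r1:15,r2:Mul1,r3:Mul2
cycle 24: - // r0:-129,r1:15,r2:Mul1,r3:Mul2
cycle 25: CDB Mul2=225 // r0:-129,r1:15,r2:Mul1,r3:225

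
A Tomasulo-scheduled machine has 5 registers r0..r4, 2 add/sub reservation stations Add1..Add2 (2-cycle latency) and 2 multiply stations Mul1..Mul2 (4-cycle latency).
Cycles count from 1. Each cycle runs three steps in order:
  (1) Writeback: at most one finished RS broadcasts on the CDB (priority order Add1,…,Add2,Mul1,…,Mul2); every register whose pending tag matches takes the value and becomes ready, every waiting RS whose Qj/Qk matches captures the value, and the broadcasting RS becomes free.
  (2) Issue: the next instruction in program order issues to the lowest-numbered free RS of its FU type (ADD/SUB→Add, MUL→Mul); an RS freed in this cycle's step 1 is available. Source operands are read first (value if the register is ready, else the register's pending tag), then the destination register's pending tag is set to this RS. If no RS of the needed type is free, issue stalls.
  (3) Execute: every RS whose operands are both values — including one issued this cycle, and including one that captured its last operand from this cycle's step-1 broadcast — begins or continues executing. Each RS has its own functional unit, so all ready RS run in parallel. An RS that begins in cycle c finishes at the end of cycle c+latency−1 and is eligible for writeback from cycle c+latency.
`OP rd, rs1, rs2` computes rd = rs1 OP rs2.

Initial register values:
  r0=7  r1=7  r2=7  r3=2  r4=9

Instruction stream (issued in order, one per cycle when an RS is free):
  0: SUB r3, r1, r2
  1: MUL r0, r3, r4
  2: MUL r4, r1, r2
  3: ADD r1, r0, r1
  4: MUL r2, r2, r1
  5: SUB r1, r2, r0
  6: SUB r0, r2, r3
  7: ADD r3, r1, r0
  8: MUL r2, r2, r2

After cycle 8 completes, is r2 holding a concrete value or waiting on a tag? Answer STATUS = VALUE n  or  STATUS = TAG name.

c1: issue SUB r3<-Add1 | r0:7,r1:7,r2:7,r3:Add1,r4:9
c2: issue MUL r0<-Mul1 | r0:Mul1,r1:7,r2:7,r3:Add1,r4:9
c3: CDB Add1=0; issue MUL r4<-Mul2 | r0:Mul1,r1:7,r2:7,r3:0,r4:Mul2
c4: issue ADD r1<-Add1 | r0:Mul1,r1:Add1,r2:7,r3:0,r4:Mul2
c5: stall | r0:Mul1,r1:Add1,r2:7,r3:0,r4:Mul2
c6: stall | r0:Mul1,r1:Add1,r2:7,r3:0,r4:Mul2
c7: CDB Mul1=0; issue MUL r2<-Mul1 | r0:0,r1:Add1,r2:Mul1,r3:0,r4:Mul2
c8: CDB Mul2=49; issue SUB r1<-Add2 | r0:0,r1:Add2,r2:Mul1,r3:0,r4:49

STATUS = TAG Mul1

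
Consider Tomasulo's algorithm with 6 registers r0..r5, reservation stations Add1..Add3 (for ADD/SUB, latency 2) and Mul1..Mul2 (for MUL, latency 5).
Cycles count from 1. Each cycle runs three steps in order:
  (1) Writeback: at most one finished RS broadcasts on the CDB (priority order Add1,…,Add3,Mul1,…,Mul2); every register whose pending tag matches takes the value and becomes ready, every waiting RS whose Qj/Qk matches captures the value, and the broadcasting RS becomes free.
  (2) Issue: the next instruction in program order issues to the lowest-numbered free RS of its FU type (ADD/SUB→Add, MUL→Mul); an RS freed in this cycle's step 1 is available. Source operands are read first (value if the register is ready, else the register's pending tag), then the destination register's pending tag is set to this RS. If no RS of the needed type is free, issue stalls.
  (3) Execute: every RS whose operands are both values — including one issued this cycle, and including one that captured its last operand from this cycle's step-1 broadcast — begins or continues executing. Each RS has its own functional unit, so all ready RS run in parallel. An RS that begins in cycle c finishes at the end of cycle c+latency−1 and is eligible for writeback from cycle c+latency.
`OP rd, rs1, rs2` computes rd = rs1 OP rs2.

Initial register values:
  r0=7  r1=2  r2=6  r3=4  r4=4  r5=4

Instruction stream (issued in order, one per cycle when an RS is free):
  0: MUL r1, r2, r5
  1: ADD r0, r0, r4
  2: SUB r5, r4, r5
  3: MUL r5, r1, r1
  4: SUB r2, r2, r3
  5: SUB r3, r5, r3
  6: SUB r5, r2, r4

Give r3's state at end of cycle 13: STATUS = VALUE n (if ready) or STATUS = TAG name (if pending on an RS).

STATUS = VALUE 572

cycle 1: issue MUL r1<-Mul1 // r0:7,r1:Mul1,r2:6,r3:4,r4:4,r5:4
cycle 2: issue ADD r0<-Add1 // r0:Add1,r1:Mul1,r2:6,r3:4,r4:4,r5:4
cycle 3: issue SUB r5<-Add2 // r0:Add1,r1:Mul1,r2:6,r3:4,r4:4,r5:Add2
cycle 4: CDB Add1=11; issue MUL r5<-Mul2 // r0:11,r1:Mul1,r2:6,r3:4,r4:4,r5:Mul2
cycle 5: CDB Add2=0; issue SUB r2<-Add1 // r0:11,r1:Mul1,r2:Add1,r3:4,r4:4,r5:Mul2
cycle 6: CDB Mul1=24; issue SUB r3<-Add2 // r0:11,r1:24,r2:Add1,r3:Add2,r4:4,r5:Mul2
cycle 7: CDB Add1=2; issue SUB r5<-Add1 // r0:11,r1:24,r2:2,r3:Add2,r4:4,r5:Add1
cycle 8: - // r0:11,r1:24,r2:2,r3:Add2,r4:4,r5:Add1
cycle 9: CDB Add1=-2 // r0:11,r1:24,r2:2,r3:Add2,r4:4,r5:-2
cycle 10: - // r0:11,r1:24,r2:2,r3:Add2,r4:4,r5:-2
cycle 11: CDB Mul2=576 // r0:11,r1:24,r2:2,r3:Add2,r4:4,r5:-2
cycle 12: - // r0:11,r1:24,r2:2,r3:Add2,r4:4,r5:-2
cycle 13: CDB Add2=572 // r0:11,r1:24,r2:2,r3:572,r4:4,r5:-2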